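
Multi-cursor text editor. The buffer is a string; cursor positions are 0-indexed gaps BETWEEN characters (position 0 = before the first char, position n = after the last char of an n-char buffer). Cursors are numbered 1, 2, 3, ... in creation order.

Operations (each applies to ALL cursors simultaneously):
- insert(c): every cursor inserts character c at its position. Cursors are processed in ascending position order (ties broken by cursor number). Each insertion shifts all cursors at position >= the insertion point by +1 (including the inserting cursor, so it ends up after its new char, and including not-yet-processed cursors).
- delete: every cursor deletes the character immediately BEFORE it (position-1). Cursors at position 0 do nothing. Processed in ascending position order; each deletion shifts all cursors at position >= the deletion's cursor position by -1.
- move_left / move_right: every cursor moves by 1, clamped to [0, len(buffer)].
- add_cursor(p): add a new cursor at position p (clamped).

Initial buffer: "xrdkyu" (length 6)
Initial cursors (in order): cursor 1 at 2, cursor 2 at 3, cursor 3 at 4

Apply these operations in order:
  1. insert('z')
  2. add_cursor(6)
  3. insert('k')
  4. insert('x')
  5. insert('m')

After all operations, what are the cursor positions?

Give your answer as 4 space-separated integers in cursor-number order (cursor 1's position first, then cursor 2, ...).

Answer: 6 11 19 15

Derivation:
After op 1 (insert('z')): buffer="xrzdzkzyu" (len 9), cursors c1@3 c2@5 c3@7, authorship ..1.2.3..
After op 2 (add_cursor(6)): buffer="xrzdzkzyu" (len 9), cursors c1@3 c2@5 c4@6 c3@7, authorship ..1.2.3..
After op 3 (insert('k')): buffer="xrzkdzkkkzkyu" (len 13), cursors c1@4 c2@7 c4@9 c3@11, authorship ..11.22.433..
After op 4 (insert('x')): buffer="xrzkxdzkxkkxzkxyu" (len 17), cursors c1@5 c2@9 c4@12 c3@15, authorship ..111.222.44333..
After op 5 (insert('m')): buffer="xrzkxmdzkxmkkxmzkxmyu" (len 21), cursors c1@6 c2@11 c4@15 c3@19, authorship ..1111.2222.4443333..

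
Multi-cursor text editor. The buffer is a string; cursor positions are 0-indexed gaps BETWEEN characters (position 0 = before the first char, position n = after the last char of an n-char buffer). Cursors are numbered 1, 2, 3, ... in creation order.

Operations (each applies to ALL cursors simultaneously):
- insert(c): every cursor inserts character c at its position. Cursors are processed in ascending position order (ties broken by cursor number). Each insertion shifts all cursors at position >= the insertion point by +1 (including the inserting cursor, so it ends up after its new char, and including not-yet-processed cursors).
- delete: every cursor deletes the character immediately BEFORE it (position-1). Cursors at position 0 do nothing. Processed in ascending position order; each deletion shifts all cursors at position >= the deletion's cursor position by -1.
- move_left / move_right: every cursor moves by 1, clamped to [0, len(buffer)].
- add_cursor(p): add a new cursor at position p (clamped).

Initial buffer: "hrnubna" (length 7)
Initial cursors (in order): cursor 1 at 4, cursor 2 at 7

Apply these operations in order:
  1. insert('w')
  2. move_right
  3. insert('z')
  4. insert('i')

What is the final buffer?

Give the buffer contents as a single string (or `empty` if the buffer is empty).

Answer: hrnuwbzinawzi

Derivation:
After op 1 (insert('w')): buffer="hrnuwbnaw" (len 9), cursors c1@5 c2@9, authorship ....1...2
After op 2 (move_right): buffer="hrnuwbnaw" (len 9), cursors c1@6 c2@9, authorship ....1...2
After op 3 (insert('z')): buffer="hrnuwbznawz" (len 11), cursors c1@7 c2@11, authorship ....1.1..22
After op 4 (insert('i')): buffer="hrnuwbzinawzi" (len 13), cursors c1@8 c2@13, authorship ....1.11..222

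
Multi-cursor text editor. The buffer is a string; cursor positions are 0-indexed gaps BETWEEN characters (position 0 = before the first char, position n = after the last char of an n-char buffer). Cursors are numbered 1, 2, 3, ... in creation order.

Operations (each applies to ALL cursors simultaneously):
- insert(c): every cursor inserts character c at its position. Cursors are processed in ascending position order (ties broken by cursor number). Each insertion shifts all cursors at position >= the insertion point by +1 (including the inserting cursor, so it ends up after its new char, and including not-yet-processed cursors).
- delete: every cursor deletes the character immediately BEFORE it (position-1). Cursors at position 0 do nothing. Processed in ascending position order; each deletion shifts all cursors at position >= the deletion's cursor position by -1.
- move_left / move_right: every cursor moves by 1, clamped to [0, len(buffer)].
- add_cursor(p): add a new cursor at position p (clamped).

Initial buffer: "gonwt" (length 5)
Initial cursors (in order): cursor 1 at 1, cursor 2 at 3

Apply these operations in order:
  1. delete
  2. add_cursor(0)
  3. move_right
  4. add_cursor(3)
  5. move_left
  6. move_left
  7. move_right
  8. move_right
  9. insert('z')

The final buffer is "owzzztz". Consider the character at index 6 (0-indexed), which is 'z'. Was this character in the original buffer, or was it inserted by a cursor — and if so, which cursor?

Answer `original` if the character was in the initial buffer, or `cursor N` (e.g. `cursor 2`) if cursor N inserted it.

Answer: cursor 4

Derivation:
After op 1 (delete): buffer="owt" (len 3), cursors c1@0 c2@1, authorship ...
After op 2 (add_cursor(0)): buffer="owt" (len 3), cursors c1@0 c3@0 c2@1, authorship ...
After op 3 (move_right): buffer="owt" (len 3), cursors c1@1 c3@1 c2@2, authorship ...
After op 4 (add_cursor(3)): buffer="owt" (len 3), cursors c1@1 c3@1 c2@2 c4@3, authorship ...
After op 5 (move_left): buffer="owt" (len 3), cursors c1@0 c3@0 c2@1 c4@2, authorship ...
After op 6 (move_left): buffer="owt" (len 3), cursors c1@0 c2@0 c3@0 c4@1, authorship ...
After op 7 (move_right): buffer="owt" (len 3), cursors c1@1 c2@1 c3@1 c4@2, authorship ...
After op 8 (move_right): buffer="owt" (len 3), cursors c1@2 c2@2 c3@2 c4@3, authorship ...
After op 9 (insert('z')): buffer="owzzztz" (len 7), cursors c1@5 c2@5 c3@5 c4@7, authorship ..123.4
Authorship (.=original, N=cursor N): . . 1 2 3 . 4
Index 6: author = 4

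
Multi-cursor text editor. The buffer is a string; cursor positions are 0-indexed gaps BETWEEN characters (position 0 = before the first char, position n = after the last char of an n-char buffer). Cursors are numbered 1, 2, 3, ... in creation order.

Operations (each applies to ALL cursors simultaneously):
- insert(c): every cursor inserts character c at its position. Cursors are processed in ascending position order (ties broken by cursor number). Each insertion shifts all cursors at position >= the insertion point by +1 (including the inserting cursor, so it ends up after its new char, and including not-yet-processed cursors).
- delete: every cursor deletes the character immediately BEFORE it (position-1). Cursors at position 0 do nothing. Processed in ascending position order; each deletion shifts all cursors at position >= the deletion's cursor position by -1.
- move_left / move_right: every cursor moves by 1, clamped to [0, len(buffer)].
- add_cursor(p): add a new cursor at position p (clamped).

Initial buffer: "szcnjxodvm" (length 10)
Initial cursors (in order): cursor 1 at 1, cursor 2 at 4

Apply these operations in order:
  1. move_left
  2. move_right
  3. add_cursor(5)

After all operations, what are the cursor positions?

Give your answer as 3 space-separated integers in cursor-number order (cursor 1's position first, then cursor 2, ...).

Answer: 1 4 5

Derivation:
After op 1 (move_left): buffer="szcnjxodvm" (len 10), cursors c1@0 c2@3, authorship ..........
After op 2 (move_right): buffer="szcnjxodvm" (len 10), cursors c1@1 c2@4, authorship ..........
After op 3 (add_cursor(5)): buffer="szcnjxodvm" (len 10), cursors c1@1 c2@4 c3@5, authorship ..........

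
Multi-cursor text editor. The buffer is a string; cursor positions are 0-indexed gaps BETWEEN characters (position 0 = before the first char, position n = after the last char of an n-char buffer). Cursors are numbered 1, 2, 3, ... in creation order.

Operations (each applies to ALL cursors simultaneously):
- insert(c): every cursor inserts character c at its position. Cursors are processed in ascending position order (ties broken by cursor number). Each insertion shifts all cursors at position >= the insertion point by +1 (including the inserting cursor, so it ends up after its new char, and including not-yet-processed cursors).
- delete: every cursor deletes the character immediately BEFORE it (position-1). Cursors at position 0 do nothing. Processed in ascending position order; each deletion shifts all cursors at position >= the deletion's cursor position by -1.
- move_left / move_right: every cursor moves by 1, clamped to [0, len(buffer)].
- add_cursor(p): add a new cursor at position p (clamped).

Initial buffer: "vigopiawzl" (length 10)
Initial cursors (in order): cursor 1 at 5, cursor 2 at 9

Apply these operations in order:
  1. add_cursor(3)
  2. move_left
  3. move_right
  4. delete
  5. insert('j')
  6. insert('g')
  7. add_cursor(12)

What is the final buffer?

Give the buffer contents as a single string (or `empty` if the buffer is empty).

After op 1 (add_cursor(3)): buffer="vigopiawzl" (len 10), cursors c3@3 c1@5 c2@9, authorship ..........
After op 2 (move_left): buffer="vigopiawzl" (len 10), cursors c3@2 c1@4 c2@8, authorship ..........
After op 3 (move_right): buffer="vigopiawzl" (len 10), cursors c3@3 c1@5 c2@9, authorship ..........
After op 4 (delete): buffer="vioiawl" (len 7), cursors c3@2 c1@3 c2@6, authorship .......
After op 5 (insert('j')): buffer="vijojiawjl" (len 10), cursors c3@3 c1@5 c2@9, authorship ..3.1...2.
After op 6 (insert('g')): buffer="vijgojgiawjgl" (len 13), cursors c3@4 c1@7 c2@12, authorship ..33.11...22.
After op 7 (add_cursor(12)): buffer="vijgojgiawjgl" (len 13), cursors c3@4 c1@7 c2@12 c4@12, authorship ..33.11...22.

Answer: vijgojgiawjgl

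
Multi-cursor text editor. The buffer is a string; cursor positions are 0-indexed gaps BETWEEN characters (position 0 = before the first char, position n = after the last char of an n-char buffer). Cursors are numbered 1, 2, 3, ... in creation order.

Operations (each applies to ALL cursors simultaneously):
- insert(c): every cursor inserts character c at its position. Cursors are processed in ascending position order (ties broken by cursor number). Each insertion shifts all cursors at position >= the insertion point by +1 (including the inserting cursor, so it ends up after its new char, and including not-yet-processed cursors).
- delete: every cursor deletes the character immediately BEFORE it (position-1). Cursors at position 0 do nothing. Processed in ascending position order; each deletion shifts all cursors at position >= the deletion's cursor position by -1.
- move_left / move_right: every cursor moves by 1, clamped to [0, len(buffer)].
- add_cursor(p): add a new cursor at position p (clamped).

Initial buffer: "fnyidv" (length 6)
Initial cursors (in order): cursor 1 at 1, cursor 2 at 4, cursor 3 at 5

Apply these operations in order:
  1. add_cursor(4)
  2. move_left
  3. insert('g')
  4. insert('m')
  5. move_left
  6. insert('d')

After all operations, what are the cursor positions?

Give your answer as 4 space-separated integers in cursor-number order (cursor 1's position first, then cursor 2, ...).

Answer: 2 11 15 11

Derivation:
After op 1 (add_cursor(4)): buffer="fnyidv" (len 6), cursors c1@1 c2@4 c4@4 c3@5, authorship ......
After op 2 (move_left): buffer="fnyidv" (len 6), cursors c1@0 c2@3 c4@3 c3@4, authorship ......
After op 3 (insert('g')): buffer="gfnyggigdv" (len 10), cursors c1@1 c2@6 c4@6 c3@8, authorship 1...24.3..
After op 4 (insert('m')): buffer="gmfnyggmmigmdv" (len 14), cursors c1@2 c2@9 c4@9 c3@12, authorship 11...2424.33..
After op 5 (move_left): buffer="gmfnyggmmigmdv" (len 14), cursors c1@1 c2@8 c4@8 c3@11, authorship 11...2424.33..
After op 6 (insert('d')): buffer="gdmfnyggmddmigdmdv" (len 18), cursors c1@2 c2@11 c4@11 c3@15, authorship 111...242244.333..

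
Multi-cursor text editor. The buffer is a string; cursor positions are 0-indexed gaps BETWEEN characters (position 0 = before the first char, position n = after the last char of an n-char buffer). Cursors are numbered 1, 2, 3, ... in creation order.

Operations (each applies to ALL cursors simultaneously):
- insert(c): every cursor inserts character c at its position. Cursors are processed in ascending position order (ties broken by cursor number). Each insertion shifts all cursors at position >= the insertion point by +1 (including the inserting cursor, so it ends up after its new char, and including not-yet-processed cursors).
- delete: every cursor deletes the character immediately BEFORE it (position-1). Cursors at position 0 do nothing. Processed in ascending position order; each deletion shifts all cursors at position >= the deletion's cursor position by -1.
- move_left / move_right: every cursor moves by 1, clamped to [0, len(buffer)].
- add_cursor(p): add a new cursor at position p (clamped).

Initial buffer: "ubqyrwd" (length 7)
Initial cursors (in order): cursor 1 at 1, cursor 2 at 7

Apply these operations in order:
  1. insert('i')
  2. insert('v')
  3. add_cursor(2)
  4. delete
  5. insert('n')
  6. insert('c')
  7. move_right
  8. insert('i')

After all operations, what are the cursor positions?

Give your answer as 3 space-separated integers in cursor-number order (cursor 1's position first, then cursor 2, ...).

Answer: 8 17 8

Derivation:
After op 1 (insert('i')): buffer="uibqyrwdi" (len 9), cursors c1@2 c2@9, authorship .1......2
After op 2 (insert('v')): buffer="uivbqyrwdiv" (len 11), cursors c1@3 c2@11, authorship .11......22
After op 3 (add_cursor(2)): buffer="uivbqyrwdiv" (len 11), cursors c3@2 c1@3 c2@11, authorship .11......22
After op 4 (delete): buffer="ubqyrwdi" (len 8), cursors c1@1 c3@1 c2@8, authorship .......2
After op 5 (insert('n')): buffer="unnbqyrwdin" (len 11), cursors c1@3 c3@3 c2@11, authorship .13......22
After op 6 (insert('c')): buffer="unnccbqyrwdinc" (len 14), cursors c1@5 c3@5 c2@14, authorship .1313......222
After op 7 (move_right): buffer="unnccbqyrwdinc" (len 14), cursors c1@6 c3@6 c2@14, authorship .1313......222
After op 8 (insert('i')): buffer="unnccbiiqyrwdinci" (len 17), cursors c1@8 c3@8 c2@17, authorship .1313.13.....2222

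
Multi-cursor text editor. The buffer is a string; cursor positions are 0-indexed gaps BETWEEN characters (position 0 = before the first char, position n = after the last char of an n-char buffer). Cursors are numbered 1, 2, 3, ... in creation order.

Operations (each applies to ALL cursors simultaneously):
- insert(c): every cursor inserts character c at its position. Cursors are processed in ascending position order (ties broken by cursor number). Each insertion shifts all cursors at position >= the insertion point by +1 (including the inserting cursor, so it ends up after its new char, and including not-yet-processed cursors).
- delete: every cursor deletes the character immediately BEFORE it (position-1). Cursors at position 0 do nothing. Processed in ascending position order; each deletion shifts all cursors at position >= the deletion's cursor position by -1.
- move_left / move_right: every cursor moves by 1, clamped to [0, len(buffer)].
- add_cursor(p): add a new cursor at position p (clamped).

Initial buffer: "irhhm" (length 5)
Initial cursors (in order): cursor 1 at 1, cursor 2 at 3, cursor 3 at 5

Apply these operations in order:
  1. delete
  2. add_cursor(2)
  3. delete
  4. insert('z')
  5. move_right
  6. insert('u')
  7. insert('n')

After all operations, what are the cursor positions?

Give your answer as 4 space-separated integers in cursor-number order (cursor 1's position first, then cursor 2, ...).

After op 1 (delete): buffer="rh" (len 2), cursors c1@0 c2@1 c3@2, authorship ..
After op 2 (add_cursor(2)): buffer="rh" (len 2), cursors c1@0 c2@1 c3@2 c4@2, authorship ..
After op 3 (delete): buffer="" (len 0), cursors c1@0 c2@0 c3@0 c4@0, authorship 
After op 4 (insert('z')): buffer="zzzz" (len 4), cursors c1@4 c2@4 c3@4 c4@4, authorship 1234
After op 5 (move_right): buffer="zzzz" (len 4), cursors c1@4 c2@4 c3@4 c4@4, authorship 1234
After op 6 (insert('u')): buffer="zzzzuuuu" (len 8), cursors c1@8 c2@8 c3@8 c4@8, authorship 12341234
After op 7 (insert('n')): buffer="zzzzuuuunnnn" (len 12), cursors c1@12 c2@12 c3@12 c4@12, authorship 123412341234

Answer: 12 12 12 12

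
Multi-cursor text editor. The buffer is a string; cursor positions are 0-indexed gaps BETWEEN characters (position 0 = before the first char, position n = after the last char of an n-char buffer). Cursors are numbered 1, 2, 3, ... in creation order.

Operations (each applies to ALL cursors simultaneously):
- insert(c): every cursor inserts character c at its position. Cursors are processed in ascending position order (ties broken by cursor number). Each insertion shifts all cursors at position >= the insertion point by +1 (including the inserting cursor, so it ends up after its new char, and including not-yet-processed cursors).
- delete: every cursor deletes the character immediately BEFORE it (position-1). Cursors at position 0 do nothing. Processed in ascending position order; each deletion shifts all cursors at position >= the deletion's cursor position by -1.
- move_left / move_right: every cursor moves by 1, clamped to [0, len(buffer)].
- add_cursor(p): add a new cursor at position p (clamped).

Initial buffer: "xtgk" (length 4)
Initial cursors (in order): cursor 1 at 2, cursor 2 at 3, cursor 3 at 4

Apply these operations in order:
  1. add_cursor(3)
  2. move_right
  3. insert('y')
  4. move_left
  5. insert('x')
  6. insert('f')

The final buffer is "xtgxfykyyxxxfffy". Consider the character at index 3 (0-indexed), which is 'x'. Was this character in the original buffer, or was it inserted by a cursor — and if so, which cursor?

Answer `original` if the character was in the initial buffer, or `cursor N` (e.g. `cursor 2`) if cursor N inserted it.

After op 1 (add_cursor(3)): buffer="xtgk" (len 4), cursors c1@2 c2@3 c4@3 c3@4, authorship ....
After op 2 (move_right): buffer="xtgk" (len 4), cursors c1@3 c2@4 c3@4 c4@4, authorship ....
After op 3 (insert('y')): buffer="xtgykyyy" (len 8), cursors c1@4 c2@8 c3@8 c4@8, authorship ...1.234
After op 4 (move_left): buffer="xtgykyyy" (len 8), cursors c1@3 c2@7 c3@7 c4@7, authorship ...1.234
After op 5 (insert('x')): buffer="xtgxykyyxxxy" (len 12), cursors c1@4 c2@11 c3@11 c4@11, authorship ...11.232344
After op 6 (insert('f')): buffer="xtgxfykyyxxxfffy" (len 16), cursors c1@5 c2@15 c3@15 c4@15, authorship ...111.232342344
Authorship (.=original, N=cursor N): . . . 1 1 1 . 2 3 2 3 4 2 3 4 4
Index 3: author = 1

Answer: cursor 1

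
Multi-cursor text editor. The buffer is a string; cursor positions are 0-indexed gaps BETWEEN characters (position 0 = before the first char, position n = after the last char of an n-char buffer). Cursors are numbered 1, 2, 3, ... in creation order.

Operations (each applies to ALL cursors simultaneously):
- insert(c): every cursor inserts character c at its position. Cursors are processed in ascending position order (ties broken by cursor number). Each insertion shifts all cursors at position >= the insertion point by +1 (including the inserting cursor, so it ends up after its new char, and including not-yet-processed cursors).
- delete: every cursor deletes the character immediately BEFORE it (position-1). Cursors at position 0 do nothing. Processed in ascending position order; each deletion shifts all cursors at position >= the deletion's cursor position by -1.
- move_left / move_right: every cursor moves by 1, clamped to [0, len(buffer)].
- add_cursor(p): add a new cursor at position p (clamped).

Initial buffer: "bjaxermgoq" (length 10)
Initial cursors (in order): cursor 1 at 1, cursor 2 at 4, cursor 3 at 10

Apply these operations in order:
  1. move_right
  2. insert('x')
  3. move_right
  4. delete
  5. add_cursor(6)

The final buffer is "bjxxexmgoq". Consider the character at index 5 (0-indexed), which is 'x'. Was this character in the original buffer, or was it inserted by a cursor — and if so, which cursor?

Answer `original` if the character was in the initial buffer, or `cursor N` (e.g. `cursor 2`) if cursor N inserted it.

Answer: cursor 2

Derivation:
After op 1 (move_right): buffer="bjaxermgoq" (len 10), cursors c1@2 c2@5 c3@10, authorship ..........
After op 2 (insert('x')): buffer="bjxaxexrmgoqx" (len 13), cursors c1@3 c2@7 c3@13, authorship ..1...2.....3
After op 3 (move_right): buffer="bjxaxexrmgoqx" (len 13), cursors c1@4 c2@8 c3@13, authorship ..1...2.....3
After op 4 (delete): buffer="bjxxexmgoq" (len 10), cursors c1@3 c2@6 c3@10, authorship ..1..2....
After op 5 (add_cursor(6)): buffer="bjxxexmgoq" (len 10), cursors c1@3 c2@6 c4@6 c3@10, authorship ..1..2....
Authorship (.=original, N=cursor N): . . 1 . . 2 . . . .
Index 5: author = 2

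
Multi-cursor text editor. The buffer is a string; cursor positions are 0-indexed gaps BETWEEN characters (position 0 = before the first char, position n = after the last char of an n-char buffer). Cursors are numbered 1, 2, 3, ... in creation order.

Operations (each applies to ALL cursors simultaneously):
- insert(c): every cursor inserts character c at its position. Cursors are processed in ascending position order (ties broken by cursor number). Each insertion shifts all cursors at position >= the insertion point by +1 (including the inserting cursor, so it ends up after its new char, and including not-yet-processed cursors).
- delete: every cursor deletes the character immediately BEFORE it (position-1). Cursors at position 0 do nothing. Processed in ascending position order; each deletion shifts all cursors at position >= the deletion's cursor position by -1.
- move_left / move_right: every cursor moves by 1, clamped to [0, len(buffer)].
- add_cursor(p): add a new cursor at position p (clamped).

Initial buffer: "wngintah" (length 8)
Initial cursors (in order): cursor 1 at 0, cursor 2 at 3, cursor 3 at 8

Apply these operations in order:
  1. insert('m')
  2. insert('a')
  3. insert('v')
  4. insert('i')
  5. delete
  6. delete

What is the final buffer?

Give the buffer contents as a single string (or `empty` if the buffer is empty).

After op 1 (insert('m')): buffer="mwngmintahm" (len 11), cursors c1@1 c2@5 c3@11, authorship 1...2.....3
After op 2 (insert('a')): buffer="mawngmaintahma" (len 14), cursors c1@2 c2@7 c3@14, authorship 11...22.....33
After op 3 (insert('v')): buffer="mavwngmavintahmav" (len 17), cursors c1@3 c2@9 c3@17, authorship 111...222.....333
After op 4 (insert('i')): buffer="maviwngmaviintahmavi" (len 20), cursors c1@4 c2@11 c3@20, authorship 1111...2222.....3333
After op 5 (delete): buffer="mavwngmavintahmav" (len 17), cursors c1@3 c2@9 c3@17, authorship 111...222.....333
After op 6 (delete): buffer="mawngmaintahma" (len 14), cursors c1@2 c2@7 c3@14, authorship 11...22.....33

Answer: mawngmaintahma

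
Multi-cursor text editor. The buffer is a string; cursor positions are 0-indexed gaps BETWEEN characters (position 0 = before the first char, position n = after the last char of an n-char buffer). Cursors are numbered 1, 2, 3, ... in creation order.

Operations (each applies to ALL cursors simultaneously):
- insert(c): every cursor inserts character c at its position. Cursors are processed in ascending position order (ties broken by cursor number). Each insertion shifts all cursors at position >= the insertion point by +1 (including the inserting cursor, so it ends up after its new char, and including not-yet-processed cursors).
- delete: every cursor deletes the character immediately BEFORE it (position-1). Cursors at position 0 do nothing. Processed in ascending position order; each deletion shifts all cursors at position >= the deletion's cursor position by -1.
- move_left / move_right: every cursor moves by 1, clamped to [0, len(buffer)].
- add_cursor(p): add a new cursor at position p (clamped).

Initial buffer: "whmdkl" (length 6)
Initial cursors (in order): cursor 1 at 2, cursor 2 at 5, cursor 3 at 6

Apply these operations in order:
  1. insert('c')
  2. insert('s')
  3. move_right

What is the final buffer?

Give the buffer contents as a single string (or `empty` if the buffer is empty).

After op 1 (insert('c')): buffer="whcmdkclc" (len 9), cursors c1@3 c2@7 c3@9, authorship ..1...2.3
After op 2 (insert('s')): buffer="whcsmdkcslcs" (len 12), cursors c1@4 c2@9 c3@12, authorship ..11...22.33
After op 3 (move_right): buffer="whcsmdkcslcs" (len 12), cursors c1@5 c2@10 c3@12, authorship ..11...22.33

Answer: whcsmdkcslcs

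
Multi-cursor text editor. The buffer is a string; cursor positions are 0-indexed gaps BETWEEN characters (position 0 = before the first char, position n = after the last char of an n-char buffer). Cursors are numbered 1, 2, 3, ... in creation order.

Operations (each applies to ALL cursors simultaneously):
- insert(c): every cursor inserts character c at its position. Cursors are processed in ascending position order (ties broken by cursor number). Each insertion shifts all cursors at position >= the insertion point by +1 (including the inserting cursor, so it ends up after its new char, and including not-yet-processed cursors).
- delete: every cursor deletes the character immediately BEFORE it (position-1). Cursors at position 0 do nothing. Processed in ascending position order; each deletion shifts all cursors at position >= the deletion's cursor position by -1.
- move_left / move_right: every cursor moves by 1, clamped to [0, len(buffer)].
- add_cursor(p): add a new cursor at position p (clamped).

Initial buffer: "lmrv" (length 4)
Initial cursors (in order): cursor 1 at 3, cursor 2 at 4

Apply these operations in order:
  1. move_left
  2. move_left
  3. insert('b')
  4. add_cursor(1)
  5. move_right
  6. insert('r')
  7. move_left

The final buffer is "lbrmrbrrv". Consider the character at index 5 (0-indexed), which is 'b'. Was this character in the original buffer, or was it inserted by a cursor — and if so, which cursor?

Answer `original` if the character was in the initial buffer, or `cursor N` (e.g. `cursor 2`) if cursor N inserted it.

Answer: cursor 2

Derivation:
After op 1 (move_left): buffer="lmrv" (len 4), cursors c1@2 c2@3, authorship ....
After op 2 (move_left): buffer="lmrv" (len 4), cursors c1@1 c2@2, authorship ....
After op 3 (insert('b')): buffer="lbmbrv" (len 6), cursors c1@2 c2@4, authorship .1.2..
After op 4 (add_cursor(1)): buffer="lbmbrv" (len 6), cursors c3@1 c1@2 c2@4, authorship .1.2..
After op 5 (move_right): buffer="lbmbrv" (len 6), cursors c3@2 c1@3 c2@5, authorship .1.2..
After op 6 (insert('r')): buffer="lbrmrbrrv" (len 9), cursors c3@3 c1@5 c2@8, authorship .13.12.2.
After op 7 (move_left): buffer="lbrmrbrrv" (len 9), cursors c3@2 c1@4 c2@7, authorship .13.12.2.
Authorship (.=original, N=cursor N): . 1 3 . 1 2 . 2 .
Index 5: author = 2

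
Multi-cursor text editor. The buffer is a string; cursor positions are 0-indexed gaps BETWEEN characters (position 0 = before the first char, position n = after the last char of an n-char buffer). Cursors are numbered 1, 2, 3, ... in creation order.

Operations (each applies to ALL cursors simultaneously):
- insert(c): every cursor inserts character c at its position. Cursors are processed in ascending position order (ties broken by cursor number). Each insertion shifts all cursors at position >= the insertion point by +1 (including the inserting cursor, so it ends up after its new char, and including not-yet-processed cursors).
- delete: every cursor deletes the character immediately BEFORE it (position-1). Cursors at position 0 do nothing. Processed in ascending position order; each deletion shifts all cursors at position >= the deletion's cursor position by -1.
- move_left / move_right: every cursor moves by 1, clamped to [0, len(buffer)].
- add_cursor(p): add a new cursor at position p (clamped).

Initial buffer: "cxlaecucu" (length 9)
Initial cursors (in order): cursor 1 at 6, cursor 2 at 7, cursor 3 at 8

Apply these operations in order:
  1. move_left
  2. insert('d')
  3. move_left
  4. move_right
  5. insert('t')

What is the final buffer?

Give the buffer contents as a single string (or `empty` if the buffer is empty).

Answer: cxlaedtcdtudtcu

Derivation:
After op 1 (move_left): buffer="cxlaecucu" (len 9), cursors c1@5 c2@6 c3@7, authorship .........
After op 2 (insert('d')): buffer="cxlaedcdudcu" (len 12), cursors c1@6 c2@8 c3@10, authorship .....1.2.3..
After op 3 (move_left): buffer="cxlaedcdudcu" (len 12), cursors c1@5 c2@7 c3@9, authorship .....1.2.3..
After op 4 (move_right): buffer="cxlaedcdudcu" (len 12), cursors c1@6 c2@8 c3@10, authorship .....1.2.3..
After op 5 (insert('t')): buffer="cxlaedtcdtudtcu" (len 15), cursors c1@7 c2@10 c3@13, authorship .....11.22.33..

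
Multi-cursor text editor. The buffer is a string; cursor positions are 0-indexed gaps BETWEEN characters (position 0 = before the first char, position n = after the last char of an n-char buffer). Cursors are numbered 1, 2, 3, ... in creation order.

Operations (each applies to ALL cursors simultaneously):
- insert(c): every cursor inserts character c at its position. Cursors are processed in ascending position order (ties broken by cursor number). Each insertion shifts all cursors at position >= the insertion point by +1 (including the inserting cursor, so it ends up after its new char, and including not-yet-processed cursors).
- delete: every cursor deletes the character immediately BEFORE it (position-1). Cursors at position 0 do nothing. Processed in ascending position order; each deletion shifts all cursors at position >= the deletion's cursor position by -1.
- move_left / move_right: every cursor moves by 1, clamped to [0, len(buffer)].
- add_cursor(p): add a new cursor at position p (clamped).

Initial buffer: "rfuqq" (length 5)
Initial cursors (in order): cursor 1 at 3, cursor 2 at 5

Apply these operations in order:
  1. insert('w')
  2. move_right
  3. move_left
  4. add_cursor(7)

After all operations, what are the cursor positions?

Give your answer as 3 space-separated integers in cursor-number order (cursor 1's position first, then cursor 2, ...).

After op 1 (insert('w')): buffer="rfuwqqw" (len 7), cursors c1@4 c2@7, authorship ...1..2
After op 2 (move_right): buffer="rfuwqqw" (len 7), cursors c1@5 c2@7, authorship ...1..2
After op 3 (move_left): buffer="rfuwqqw" (len 7), cursors c1@4 c2@6, authorship ...1..2
After op 4 (add_cursor(7)): buffer="rfuwqqw" (len 7), cursors c1@4 c2@6 c3@7, authorship ...1..2

Answer: 4 6 7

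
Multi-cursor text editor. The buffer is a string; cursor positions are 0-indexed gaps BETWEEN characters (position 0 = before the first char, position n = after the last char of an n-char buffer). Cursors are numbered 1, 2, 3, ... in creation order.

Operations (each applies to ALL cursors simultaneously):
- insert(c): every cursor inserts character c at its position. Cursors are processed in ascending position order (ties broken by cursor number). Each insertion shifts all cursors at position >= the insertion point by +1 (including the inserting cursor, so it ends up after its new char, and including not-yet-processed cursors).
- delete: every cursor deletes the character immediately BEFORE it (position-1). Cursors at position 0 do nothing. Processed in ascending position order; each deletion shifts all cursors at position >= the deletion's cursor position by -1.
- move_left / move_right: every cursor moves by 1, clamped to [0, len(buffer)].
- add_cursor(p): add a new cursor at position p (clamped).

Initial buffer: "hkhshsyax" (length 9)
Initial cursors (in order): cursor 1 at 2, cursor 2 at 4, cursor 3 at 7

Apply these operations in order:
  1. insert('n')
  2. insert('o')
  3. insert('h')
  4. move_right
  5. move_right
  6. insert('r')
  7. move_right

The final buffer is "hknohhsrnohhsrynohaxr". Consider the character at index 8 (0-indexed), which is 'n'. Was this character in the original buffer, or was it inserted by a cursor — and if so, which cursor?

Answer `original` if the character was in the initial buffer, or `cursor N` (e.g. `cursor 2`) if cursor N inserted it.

Answer: cursor 2

Derivation:
After op 1 (insert('n')): buffer="hknhsnhsynax" (len 12), cursors c1@3 c2@6 c3@10, authorship ..1..2...3..
After op 2 (insert('o')): buffer="hknohsnohsynoax" (len 15), cursors c1@4 c2@8 c3@13, authorship ..11..22...33..
After op 3 (insert('h')): buffer="hknohhsnohhsynohax" (len 18), cursors c1@5 c2@10 c3@16, authorship ..111..222...333..
After op 4 (move_right): buffer="hknohhsnohhsynohax" (len 18), cursors c1@6 c2@11 c3@17, authorship ..111..222...333..
After op 5 (move_right): buffer="hknohhsnohhsynohax" (len 18), cursors c1@7 c2@12 c3@18, authorship ..111..222...333..
After op 6 (insert('r')): buffer="hknohhsrnohhsrynohaxr" (len 21), cursors c1@8 c2@14 c3@21, authorship ..111..1222..2.333..3
After op 7 (move_right): buffer="hknohhsrnohhsrynohaxr" (len 21), cursors c1@9 c2@15 c3@21, authorship ..111..1222..2.333..3
Authorship (.=original, N=cursor N): . . 1 1 1 . . 1 2 2 2 . . 2 . 3 3 3 . . 3
Index 8: author = 2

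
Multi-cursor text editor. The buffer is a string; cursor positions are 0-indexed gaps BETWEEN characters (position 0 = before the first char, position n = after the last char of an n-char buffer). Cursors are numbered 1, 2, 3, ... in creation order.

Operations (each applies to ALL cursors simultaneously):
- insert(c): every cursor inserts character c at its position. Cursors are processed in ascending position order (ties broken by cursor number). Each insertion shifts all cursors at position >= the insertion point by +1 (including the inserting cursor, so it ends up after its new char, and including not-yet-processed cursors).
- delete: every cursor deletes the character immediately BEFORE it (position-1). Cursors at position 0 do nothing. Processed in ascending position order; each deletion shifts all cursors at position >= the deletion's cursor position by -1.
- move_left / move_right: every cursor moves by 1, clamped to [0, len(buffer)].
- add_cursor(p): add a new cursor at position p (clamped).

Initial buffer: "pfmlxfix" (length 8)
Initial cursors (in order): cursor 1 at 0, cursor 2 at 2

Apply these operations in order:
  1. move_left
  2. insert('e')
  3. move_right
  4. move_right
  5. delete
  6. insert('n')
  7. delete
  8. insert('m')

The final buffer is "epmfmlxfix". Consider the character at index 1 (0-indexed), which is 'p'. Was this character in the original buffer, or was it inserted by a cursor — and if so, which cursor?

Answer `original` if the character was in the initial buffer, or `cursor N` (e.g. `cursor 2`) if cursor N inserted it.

Answer: original

Derivation:
After op 1 (move_left): buffer="pfmlxfix" (len 8), cursors c1@0 c2@1, authorship ........
After op 2 (insert('e')): buffer="epefmlxfix" (len 10), cursors c1@1 c2@3, authorship 1.2.......
After op 3 (move_right): buffer="epefmlxfix" (len 10), cursors c1@2 c2@4, authorship 1.2.......
After op 4 (move_right): buffer="epefmlxfix" (len 10), cursors c1@3 c2@5, authorship 1.2.......
After op 5 (delete): buffer="epflxfix" (len 8), cursors c1@2 c2@3, authorship 1.......
After op 6 (insert('n')): buffer="epnfnlxfix" (len 10), cursors c1@3 c2@5, authorship 1.1.2.....
After op 7 (delete): buffer="epflxfix" (len 8), cursors c1@2 c2@3, authorship 1.......
After op 8 (insert('m')): buffer="epmfmlxfix" (len 10), cursors c1@3 c2@5, authorship 1.1.2.....
Authorship (.=original, N=cursor N): 1 . 1 . 2 . . . . .
Index 1: author = original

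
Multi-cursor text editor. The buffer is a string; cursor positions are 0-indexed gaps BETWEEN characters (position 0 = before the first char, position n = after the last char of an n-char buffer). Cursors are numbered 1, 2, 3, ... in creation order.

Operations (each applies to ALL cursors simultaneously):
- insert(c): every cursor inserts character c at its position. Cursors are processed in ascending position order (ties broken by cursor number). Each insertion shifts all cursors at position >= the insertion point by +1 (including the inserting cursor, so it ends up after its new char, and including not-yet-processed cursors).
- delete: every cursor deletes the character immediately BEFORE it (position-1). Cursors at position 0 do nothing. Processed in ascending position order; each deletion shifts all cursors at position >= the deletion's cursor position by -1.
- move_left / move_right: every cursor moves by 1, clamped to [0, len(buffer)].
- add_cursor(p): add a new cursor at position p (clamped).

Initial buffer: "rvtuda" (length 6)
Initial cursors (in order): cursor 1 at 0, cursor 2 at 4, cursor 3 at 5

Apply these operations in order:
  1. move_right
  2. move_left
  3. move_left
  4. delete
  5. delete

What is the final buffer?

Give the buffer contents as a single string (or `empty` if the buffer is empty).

After op 1 (move_right): buffer="rvtuda" (len 6), cursors c1@1 c2@5 c3@6, authorship ......
After op 2 (move_left): buffer="rvtuda" (len 6), cursors c1@0 c2@4 c3@5, authorship ......
After op 3 (move_left): buffer="rvtuda" (len 6), cursors c1@0 c2@3 c3@4, authorship ......
After op 4 (delete): buffer="rvda" (len 4), cursors c1@0 c2@2 c3@2, authorship ....
After op 5 (delete): buffer="da" (len 2), cursors c1@0 c2@0 c3@0, authorship ..

Answer: da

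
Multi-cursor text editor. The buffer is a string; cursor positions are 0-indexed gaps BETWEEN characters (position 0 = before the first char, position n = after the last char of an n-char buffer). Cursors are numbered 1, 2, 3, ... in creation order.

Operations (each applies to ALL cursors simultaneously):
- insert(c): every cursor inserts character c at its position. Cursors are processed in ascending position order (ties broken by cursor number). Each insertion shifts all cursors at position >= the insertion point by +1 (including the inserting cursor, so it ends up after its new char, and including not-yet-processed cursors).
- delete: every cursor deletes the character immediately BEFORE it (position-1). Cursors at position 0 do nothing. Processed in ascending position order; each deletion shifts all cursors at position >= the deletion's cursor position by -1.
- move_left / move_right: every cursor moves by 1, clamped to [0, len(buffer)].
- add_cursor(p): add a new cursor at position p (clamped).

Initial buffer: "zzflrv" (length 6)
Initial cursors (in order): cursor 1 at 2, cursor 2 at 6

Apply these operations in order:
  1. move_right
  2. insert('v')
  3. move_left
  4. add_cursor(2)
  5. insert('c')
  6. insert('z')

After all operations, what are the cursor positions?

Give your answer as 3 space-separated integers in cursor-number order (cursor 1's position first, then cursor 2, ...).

After op 1 (move_right): buffer="zzflrv" (len 6), cursors c1@3 c2@6, authorship ......
After op 2 (insert('v')): buffer="zzfvlrvv" (len 8), cursors c1@4 c2@8, authorship ...1...2
After op 3 (move_left): buffer="zzfvlrvv" (len 8), cursors c1@3 c2@7, authorship ...1...2
After op 4 (add_cursor(2)): buffer="zzfvlrvv" (len 8), cursors c3@2 c1@3 c2@7, authorship ...1...2
After op 5 (insert('c')): buffer="zzcfcvlrvcv" (len 11), cursors c3@3 c1@5 c2@10, authorship ..3.11...22
After op 6 (insert('z')): buffer="zzczfczvlrvczv" (len 14), cursors c3@4 c1@7 c2@13, authorship ..33.111...222

Answer: 7 13 4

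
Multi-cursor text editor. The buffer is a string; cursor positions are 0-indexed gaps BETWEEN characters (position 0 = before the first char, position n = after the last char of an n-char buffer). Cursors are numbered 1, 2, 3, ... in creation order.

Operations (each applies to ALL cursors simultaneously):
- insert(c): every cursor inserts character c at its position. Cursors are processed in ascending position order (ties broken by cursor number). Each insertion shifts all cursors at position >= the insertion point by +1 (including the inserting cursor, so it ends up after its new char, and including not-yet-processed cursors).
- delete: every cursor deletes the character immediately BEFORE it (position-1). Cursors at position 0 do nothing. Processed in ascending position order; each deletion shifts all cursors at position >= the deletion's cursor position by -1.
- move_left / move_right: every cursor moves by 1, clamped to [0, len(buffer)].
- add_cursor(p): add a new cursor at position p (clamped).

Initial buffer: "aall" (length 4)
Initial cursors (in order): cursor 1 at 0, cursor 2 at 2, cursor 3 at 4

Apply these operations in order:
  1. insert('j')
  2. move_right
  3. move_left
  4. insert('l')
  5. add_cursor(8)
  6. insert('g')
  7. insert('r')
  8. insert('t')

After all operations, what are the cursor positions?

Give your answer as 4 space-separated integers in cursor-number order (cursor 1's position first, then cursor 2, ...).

Answer: 5 12 21 17

Derivation:
After op 1 (insert('j')): buffer="jaajllj" (len 7), cursors c1@1 c2@4 c3@7, authorship 1..2..3
After op 2 (move_right): buffer="jaajllj" (len 7), cursors c1@2 c2@5 c3@7, authorship 1..2..3
After op 3 (move_left): buffer="jaajllj" (len 7), cursors c1@1 c2@4 c3@6, authorship 1..2..3
After op 4 (insert('l')): buffer="jlaajllllj" (len 10), cursors c1@2 c2@6 c3@9, authorship 11..22..33
After op 5 (add_cursor(8)): buffer="jlaajllllj" (len 10), cursors c1@2 c2@6 c4@8 c3@9, authorship 11..22..33
After op 6 (insert('g')): buffer="jlgaajlgllglgj" (len 14), cursors c1@3 c2@8 c4@11 c3@13, authorship 111..222..4333
After op 7 (insert('r')): buffer="jlgraajlgrllgrlgrj" (len 18), cursors c1@4 c2@10 c4@14 c3@17, authorship 1111..2222..443333
After op 8 (insert('t')): buffer="jlgrtaajlgrtllgrtlgrtj" (len 22), cursors c1@5 c2@12 c4@17 c3@21, authorship 11111..22222..44433333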